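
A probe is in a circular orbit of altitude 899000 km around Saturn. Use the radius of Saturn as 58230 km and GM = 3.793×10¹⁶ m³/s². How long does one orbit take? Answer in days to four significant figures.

r = 58230 + 899000 = 957230 km = 9.5723×10⁸ m.
Kepler's third law: T = 2π√(r³/μ) = 2π√((9.572×10⁸)³ / 3.793×10¹⁶).
r³/μ = 2.312×10¹⁰ s², so T = 2π × 1.521×10⁵ = 9.555×10⁵ s.
Converting: 9.555×10⁵ s ÷ 86400 = 11.06 days.

T ≈ 11.06 days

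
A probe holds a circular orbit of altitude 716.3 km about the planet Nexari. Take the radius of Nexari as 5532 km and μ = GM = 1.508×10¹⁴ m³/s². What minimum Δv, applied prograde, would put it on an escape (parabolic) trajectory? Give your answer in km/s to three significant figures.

Δv ≈ 2.03 km/s

r = 5532 + 716.3 = 6248.3 km = 6.2483×10⁶ m.
Circular speed v_c = √(μ/r) = 4913 m/s.
Escape speed v_esc = √(2μ/r) = √2 × v_c = 6948 m/s.
Δv = v_esc − v_c = 2035 m/s = 2.035 km/s.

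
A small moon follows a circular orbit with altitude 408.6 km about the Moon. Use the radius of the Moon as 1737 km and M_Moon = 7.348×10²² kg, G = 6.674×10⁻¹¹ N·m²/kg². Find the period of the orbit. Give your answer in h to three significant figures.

μ = GM = 6.674×10⁻¹¹ × 7.348×10²² = 4.904×10¹² m³/s².
r = 1737 + 408.6 = 2145.6 km = 2.1456×10⁶ m.
Kepler's third law: T = 2π√(r³/μ) = 2π√((2.146×10⁶)³ / 4.904×10¹²).
r³/μ = 2.014×10⁶ s², so T = 2π × 1.419×10³ = 8.917×10³ s.
Converting: 8.917×10³ s ÷ 3600 = 2.477 h.

T ≈ 2.48 h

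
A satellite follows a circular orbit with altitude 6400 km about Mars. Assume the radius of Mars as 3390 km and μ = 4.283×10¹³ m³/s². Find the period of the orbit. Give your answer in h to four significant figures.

r = 3390 + 6400 = 9790.0 km = 9.7900×10⁶ m.
Kepler's third law: T = 2π√(r³/μ) = 2π√((9.790×10⁶)³ / 4.283×10¹³).
r³/μ = 2.191×10⁷ s², so T = 2π × 4.681×10³ = 2.941×10⁴ s.
Converting: 2.941×10⁴ s ÷ 3600 = 8.169 h.

T ≈ 8.169 h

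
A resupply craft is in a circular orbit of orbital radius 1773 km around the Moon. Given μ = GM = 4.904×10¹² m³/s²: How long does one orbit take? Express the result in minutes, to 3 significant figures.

r = 1773 km = 1.773×10⁶ m.
Kepler's third law: T = 2π√(r³/μ) = 2π√((1.773×10⁶)³ / 4.904×10¹²).
r³/μ = 1.137×10⁶ s², so T = 2π × 1.066×10³ = 6.698×10³ s.
Converting: 6.698×10³ s ÷ 60.00 = 111.6 minutes.

T ≈ 112 minutes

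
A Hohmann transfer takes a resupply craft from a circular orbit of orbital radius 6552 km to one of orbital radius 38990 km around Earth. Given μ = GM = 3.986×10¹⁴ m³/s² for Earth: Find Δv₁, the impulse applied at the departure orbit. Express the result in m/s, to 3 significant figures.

r₁ = 6552 km = 6.552×10⁶ m.
r₂ = 38990 km = 3.899×10⁷ m.
Transfer ellipse a_t = (r₁ + r₂)/2 = 2.277×10⁷ m.
At r₁: circular v_c1 = √(μ/r₁) = 7800 m/s; transfer-perigee v_p = √[μ(2/r₁ − 1/a_t)] = 10210 m/s.
Δv₁ = v_p − v_c1 = 2407 m/s.

Δv ≈ 2410 m/s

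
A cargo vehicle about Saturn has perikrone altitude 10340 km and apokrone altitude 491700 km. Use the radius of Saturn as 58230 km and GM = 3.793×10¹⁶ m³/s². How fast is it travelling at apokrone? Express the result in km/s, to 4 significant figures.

r_p = 58230 + 10340 = 68570 km = 6.8570×10⁷ m.
r_a = 58230 + 491700 = 549930 km = 5.4993×10⁸ m.
Semi-major axis a = (r_p + r_a)/2 = 3.0925×10⁵ km = 3.092×10⁸ m.
Vis-viva: v² = μ(2/r − 1/a) = 3.793×10¹⁶ × (3.637×10⁻⁹ − 3.234×10⁻⁹) = 1.529×10⁷ m²/s².
v = 3911 m/s = 3.911 km/s.

v ≈ 3.911 km/s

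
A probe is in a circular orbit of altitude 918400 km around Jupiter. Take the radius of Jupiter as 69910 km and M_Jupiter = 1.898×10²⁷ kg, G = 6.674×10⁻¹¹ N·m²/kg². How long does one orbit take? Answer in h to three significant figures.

T ≈ 152 h

μ = GM = 6.674×10⁻¹¹ × 1.898×10²⁷ = 1.267×10¹⁷ m³/s².
r = 69910 + 918400 = 988310 km = 9.8831×10⁸ m.
Kepler's third law: T = 2π√(r³/μ) = 2π√((9.883×10⁸)³ / 1.267×10¹⁷).
r³/μ = 7.621×10⁹ s², so T = 2π × 8.730×10⁴ = 5.485×10⁵ s.
Converting: 5.485×10⁵ s ÷ 3600 = 152.4 h.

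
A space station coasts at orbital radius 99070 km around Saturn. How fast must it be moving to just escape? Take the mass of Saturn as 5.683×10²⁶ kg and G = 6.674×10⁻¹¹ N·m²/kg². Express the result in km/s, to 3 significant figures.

v_esc ≈ 27.7 km/s

μ = GM = 6.674×10⁻¹¹ × 5.683×10²⁶ = 3.793×10¹⁶ m³/s².
r = 99070 km = 9.907×10⁷ m.
Escape speed v_esc = √(2μ/r) = √(2 × 3.793×10¹⁶ / 9.907×10⁷) = √(7.657×10⁸) = 27670 m/s.
= 27.67 km/s.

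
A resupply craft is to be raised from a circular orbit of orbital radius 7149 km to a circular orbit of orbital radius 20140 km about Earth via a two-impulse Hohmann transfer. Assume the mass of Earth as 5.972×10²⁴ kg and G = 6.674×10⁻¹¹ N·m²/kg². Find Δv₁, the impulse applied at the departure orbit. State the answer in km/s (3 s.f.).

μ = GM = 6.674×10⁻¹¹ × 5.972×10²⁴ = 3.986×10¹⁴ m³/s².
r₁ = 7149 km = 7.149×10⁶ m.
r₂ = 20140 km = 2.014×10⁷ m.
Transfer ellipse a_t = (r₁ + r₂)/2 = 1.364×10⁷ m.
At r₁: circular v_c1 = √(μ/r₁) = 7467 m/s; transfer-perigee v_p = √[μ(2/r₁ − 1/a_t)] = 9072 m/s.
Δv₁ = v_p − v_c1 = 1605 m/s.
= 1.605 km/s.

Δv ≈ 1.60 km/s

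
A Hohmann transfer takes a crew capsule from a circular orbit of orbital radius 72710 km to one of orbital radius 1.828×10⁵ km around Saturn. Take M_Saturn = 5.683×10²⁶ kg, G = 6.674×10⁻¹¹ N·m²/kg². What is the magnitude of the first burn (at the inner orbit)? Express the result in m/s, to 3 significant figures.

Δv ≈ 4480 m/s

μ = GM = 6.674×10⁻¹¹ × 5.683×10²⁶ = 3.793×10¹⁶ m³/s².
r₁ = 72710 km = 7.271×10⁷ m.
r₂ = 1.828×10⁵ km = 1.828×10⁸ m.
Transfer ellipse a_t = (r₁ + r₂)/2 = 1.278×10⁸ m.
At r₁: circular v_c1 = √(μ/r₁) = 22840 m/s; transfer-perikrone v_p = √[μ(2/r₁ − 1/a_t)] = 27320 m/s.
Δv₁ = v_p − v_c1 = 4481 m/s.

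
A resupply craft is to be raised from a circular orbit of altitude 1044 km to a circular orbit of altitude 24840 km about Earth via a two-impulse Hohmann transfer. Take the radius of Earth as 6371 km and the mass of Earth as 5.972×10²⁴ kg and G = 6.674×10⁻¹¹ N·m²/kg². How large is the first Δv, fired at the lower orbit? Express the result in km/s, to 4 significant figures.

Δv ≈ 1.989 km/s

μ = GM = 6.674×10⁻¹¹ × 5.972×10²⁴ = 3.986×10¹⁴ m³/s².
r₁ = 6371 + 1044 = 7415.0 km = 7.4150×10⁶ m.
r₂ = 6371 + 24840 = 31211 km = 3.1211×10⁷ m.
Transfer ellipse a_t = (r₁ + r₂)/2 = 1.931×10⁷ m.
At r₁: circular v_c1 = √(μ/r₁) = 7332 m/s; transfer-perigee v_p = √[μ(2/r₁ − 1/a_t)] = 9320 m/s.
Δv₁ = v_p − v_c1 = 1989 m/s.
= 1.989 km/s.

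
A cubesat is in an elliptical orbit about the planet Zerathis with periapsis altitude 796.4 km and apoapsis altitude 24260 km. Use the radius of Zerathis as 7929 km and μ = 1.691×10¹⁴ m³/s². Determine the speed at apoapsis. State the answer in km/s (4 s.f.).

v ≈ 1.497 km/s

r_p = 7929 + 796.4 = 8725.4 km = 8.7254×10⁶ m.
r_a = 7929 + 24260 = 32189 km = 3.2189×10⁷ m.
Semi-major axis a = (r_p + r_a)/2 = 20457 km = 2.046×10⁷ m.
Vis-viva: v² = μ(2/r − 1/a) = 1.691×10¹⁴ × (6.213×10⁻⁸ − 4.888×10⁻⁸) = 2.241×10⁶ m²/s².
v = 1497 m/s = 1.497 km/s.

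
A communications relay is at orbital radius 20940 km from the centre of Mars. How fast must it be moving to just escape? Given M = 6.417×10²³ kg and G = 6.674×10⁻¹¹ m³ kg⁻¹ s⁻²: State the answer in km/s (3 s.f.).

v_esc ≈ 2.02 km/s

μ = GM = 6.674×10⁻¹¹ × 6.417×10²³ = 4.283×10¹³ m³/s².
r = 20940 km = 2.094×10⁷ m.
Escape speed v_esc = √(2μ/r) = √(2 × 4.283×10¹³ / 2.094×10⁷) = √(4.090×10⁶) = 2022 m/s.
= 2.022 km/s.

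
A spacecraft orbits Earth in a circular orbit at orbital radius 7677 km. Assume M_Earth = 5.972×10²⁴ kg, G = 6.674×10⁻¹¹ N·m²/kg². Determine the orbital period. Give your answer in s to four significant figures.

T ≈ 6694 s

μ = GM = 6.674×10⁻¹¹ × 5.972×10²⁴ = 3.986×10¹⁴ m³/s².
r = 7677 km = 7.677×10⁶ m.
Kepler's third law: T = 2π√(r³/μ) = 2π√((7.677×10⁶)³ / 3.986×10¹⁴).
r³/μ = 1.135×10⁶ s², so T = 2π × 1.065×10³ = 6.694×10³ s.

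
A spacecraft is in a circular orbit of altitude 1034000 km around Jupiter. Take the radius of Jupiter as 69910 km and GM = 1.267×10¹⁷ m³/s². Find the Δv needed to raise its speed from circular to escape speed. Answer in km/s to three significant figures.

Δv ≈ 4.44 km/s

r = 69910 + 1034000 = 1103900 km = 1.1039×10⁹ m.
Circular speed v_c = √(μ/r) = 10710 m/s.
Escape speed v_esc = √(2μ/r) = √2 × v_c = 15150 m/s.
Δv = v_esc − v_c = 4438 m/s = 4.438 km/s.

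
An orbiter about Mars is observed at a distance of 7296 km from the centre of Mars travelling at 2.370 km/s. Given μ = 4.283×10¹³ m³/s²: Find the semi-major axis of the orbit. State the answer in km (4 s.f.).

r = 7.296×10⁶ m.
Specific orbital energy ε = v²/2 − μ/r = (2370)²/2 − 4.283×10¹³/7.296×10⁶ = -3.062×10⁶ J/kg.
Since ε = −μ/(2a), a = −μ/(2ε) = 6.994×10⁶ m = 6994.0 km.

a ≈ 6994 km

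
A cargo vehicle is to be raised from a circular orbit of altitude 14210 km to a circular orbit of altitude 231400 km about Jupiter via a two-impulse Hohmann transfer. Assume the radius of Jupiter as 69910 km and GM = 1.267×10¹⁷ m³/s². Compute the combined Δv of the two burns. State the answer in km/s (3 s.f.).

r₁ = 69910 + 14210 = 84120 km = 8.4120×10⁷ m.
r₂ = 69910 + 231400 = 301310 km = 3.0131×10⁸ m.
Transfer ellipse a_t = (r₁ + r₂)/2 = 1.927×10⁸ m.
At r₁: circular v_c1 = √(μ/r₁) = 38810 m/s; transfer-perijove v_p = √[μ(2/r₁ − 1/a_t)] = 48530 m/s.
Δv₁ = v_p − v_c1 = 9718 m/s.
At r₂: circular v_c2 = √(μ/r₂) = 20510 m/s; transfer-apojove v_a = √[μ(2/r₂ − 1/a_t)] = 13550 m/s.
Δv₂ = v_c2 − v_a = 6958 m/s.
Total Δv = Δv₁ + Δv₂ = 16680 m/s = 16.68 km/s.

Δv_total ≈ 16.7 km/s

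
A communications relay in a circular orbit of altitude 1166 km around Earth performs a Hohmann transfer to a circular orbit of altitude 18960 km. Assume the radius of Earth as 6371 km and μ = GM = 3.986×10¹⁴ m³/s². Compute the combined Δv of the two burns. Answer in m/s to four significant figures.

r₁ = 6371 + 1166 = 7537.0 km = 7.5370×10⁶ m.
r₂ = 6371 + 18960 = 25331 km = 2.5331×10⁷ m.
Transfer ellipse a_t = (r₁ + r₂)/2 = 1.643×10⁷ m.
At r₁: circular v_c1 = √(μ/r₁) = 7272 m/s; transfer-perigee v_p = √[μ(2/r₁ − 1/a_t)] = 9029 m/s.
Δv₁ = v_p − v_c1 = 1756 m/s.
At r₂: circular v_c2 = √(μ/r₂) = 3967 m/s; transfer-apogee v_a = √[μ(2/r₂ − 1/a_t)] = 2686 m/s.
Δv₂ = v_c2 − v_a = 1280 m/s.
Total Δv = Δv₁ + Δv₂ = 3037 m/s.

Δv_total ≈ 3037 m/s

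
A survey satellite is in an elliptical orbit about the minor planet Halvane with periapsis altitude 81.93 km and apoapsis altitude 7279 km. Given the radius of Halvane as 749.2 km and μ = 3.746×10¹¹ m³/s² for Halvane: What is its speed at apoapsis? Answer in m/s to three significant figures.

r_p = 749.2 + 81.93 = 831.13 km = 8.3113×10⁵ m.
r_a = 749.2 + 7279 = 8028.2 km = 8.0282×10⁶ m.
Semi-major axis a = (r_p + r_a)/2 = 4429.7 km = 4.430×10⁶ m.
Vis-viva: v² = μ(2/r − 1/a) = 3.746×10¹¹ × (2.491×10⁻⁷ − 2.258×10⁻⁷) = 8.755×10³ m²/s².
v = 93.57 m/s.

v ≈ 93.6 m/s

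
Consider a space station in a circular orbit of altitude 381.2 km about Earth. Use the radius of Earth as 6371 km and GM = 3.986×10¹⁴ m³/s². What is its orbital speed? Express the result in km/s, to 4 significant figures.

v ≈ 7.683 km/s

r = 6371 + 381.2 = 6752.2 km = 6.7522×10⁶ m.
For a circular orbit v = √(μ/r) = √(3.986×10¹⁴ / 6.752×10⁶) = √(5.903×10⁷) = 7683 m/s.
That is 7.683 km/s.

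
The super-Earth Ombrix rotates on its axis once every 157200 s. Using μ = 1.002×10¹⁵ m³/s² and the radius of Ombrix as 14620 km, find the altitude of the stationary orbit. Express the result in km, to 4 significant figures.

A synchronous orbit has period T, so by Kepler's third law a = (μT²/4π²)^(1/3).
μT²/4π² = 1.002×10¹⁵ × (1.572×10⁵)² / 39.48 = 6.272×10²³ m³.
a = 8.560×10⁷ m = 85599 km.
Altitude h = a − R = 85599 − 14620 = 70979 km.

h_sync ≈ 70980 km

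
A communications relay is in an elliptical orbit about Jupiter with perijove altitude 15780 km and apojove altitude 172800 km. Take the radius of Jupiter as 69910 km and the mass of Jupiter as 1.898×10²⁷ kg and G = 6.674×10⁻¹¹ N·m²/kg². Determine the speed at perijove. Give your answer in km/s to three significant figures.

μ = GM = 6.674×10⁻¹¹ × 1.898×10²⁷ = 1.267×10¹⁷ m³/s².
r_p = 69910 + 15780 = 85690 km = 8.5690×10⁷ m.
r_a = 69910 + 172800 = 242710 km = 2.4271×10⁸ m.
Semi-major axis a = (r_p + r_a)/2 = 1.6420×10⁵ km = 1.642×10⁸ m.
Vis-viva: v² = μ(2/r − 1/a) = 1.267×10¹⁷ × (2.334×10⁻⁸ − 6.090×10⁻⁹) = 2.185×10⁹ m²/s².
v = 46740 m/s = 46.74 km/s.

v ≈ 46.7 km/s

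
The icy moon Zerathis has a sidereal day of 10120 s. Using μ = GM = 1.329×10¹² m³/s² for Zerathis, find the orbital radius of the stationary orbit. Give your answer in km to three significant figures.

A synchronous orbit has period T, so by Kepler's third law a = (μT²/4π²)^(1/3).
μT²/4π² = 1.329×10¹² × (1.012×10⁴)² / 39.48 = 3.448×10¹⁸ m³.
a = 1.511×10⁶ m = 1510.7 km.

r_sync ≈ 1510 km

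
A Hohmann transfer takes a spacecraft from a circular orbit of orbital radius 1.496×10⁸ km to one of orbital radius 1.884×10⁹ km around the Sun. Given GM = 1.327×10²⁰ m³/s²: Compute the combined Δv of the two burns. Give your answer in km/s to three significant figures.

Δv_total ≈ 15.9 km/s

r₁ = 1.496×10⁸ km = 1.496×10¹¹ m.
r₂ = 1.884×10⁹ km = 1.884×10¹² m.
Transfer ellipse a_t = (r₁ + r₂)/2 = 1.017×10¹² m.
At r₁: circular v_c1 = √(μ/r₁) = 29780 m/s; transfer-perihelion v_p = √[μ(2/r₁ − 1/a_t)] = 40540 m/s.
Δv₁ = v_p − v_c1 = 10760 m/s.
At r₂: circular v_c2 = √(μ/r₂) = 8393 m/s; transfer-aphelion v_a = √[μ(2/r₂ − 1/a_t)] = 3219 m/s.
Δv₂ = v_c2 − v_a = 5173 m/s.
Total Δv = Δv₁ + Δv₂ = 15930 m/s = 15.93 km/s.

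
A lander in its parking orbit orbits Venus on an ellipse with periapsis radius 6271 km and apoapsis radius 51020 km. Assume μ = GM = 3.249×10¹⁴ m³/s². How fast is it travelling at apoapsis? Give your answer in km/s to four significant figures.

Semi-major axis a = (r_p + r_a)/2 = 28646 km = 2.865×10⁷ m.
Vis-viva: v² = μ(2/r − 1/a) = 3.249×10¹⁴ × (3.920×10⁻⁸ − 3.491×10⁻⁸) = 1.394×10⁶ m²/s².
v = 1181 m/s = 1.181 km/s.

v ≈ 1.181 km/s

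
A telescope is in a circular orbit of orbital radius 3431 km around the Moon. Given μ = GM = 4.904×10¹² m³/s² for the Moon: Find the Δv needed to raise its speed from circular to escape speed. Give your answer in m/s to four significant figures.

r = 3431 km = 3.431×10⁶ m.
Circular speed v_c = √(μ/r) = 1196 m/s.
Escape speed v_esc = √(2μ/r) = √2 × v_c = 1691 m/s.
Δv = v_esc − v_c = 495.2 m/s.

Δv ≈ 495.2 m/s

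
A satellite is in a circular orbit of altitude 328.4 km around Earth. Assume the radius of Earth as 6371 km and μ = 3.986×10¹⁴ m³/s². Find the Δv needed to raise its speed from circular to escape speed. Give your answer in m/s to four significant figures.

r = 6371 + 328.4 = 6699.4 km = 6.6994×10⁶ m.
Circular speed v_c = √(μ/r) = 7713 m/s.
Escape speed v_esc = √(2μ/r) = √2 × v_c = 10910 m/s.
Δv = v_esc − v_c = 3195 m/s.

Δv ≈ 3195 m/s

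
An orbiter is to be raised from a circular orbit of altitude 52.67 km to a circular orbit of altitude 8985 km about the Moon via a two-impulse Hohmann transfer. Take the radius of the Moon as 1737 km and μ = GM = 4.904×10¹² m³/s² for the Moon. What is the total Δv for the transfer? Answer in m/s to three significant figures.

r₁ = 1737 + 52.67 = 1789.7 km = 1.7897×10⁶ m.
r₂ = 1737 + 8985 = 10722 km = 1.0722×10⁷ m.
Transfer ellipse a_t = (r₁ + r₂)/2 = 6.256×10⁶ m.
At r₁: circular v_c1 = √(μ/r₁) = 1655 m/s; transfer-perilune v_p = √[μ(2/r₁ − 1/a_t)] = 2167 m/s.
Δv₁ = v_p − v_c1 = 511.8 m/s.
At r₂: circular v_c2 = √(μ/r₂) = 676.3 m/s; transfer-apolune v_a = √[μ(2/r₂ − 1/a_t)] = 361.7 m/s.
Δv₂ = v_c2 − v_a = 314.6 m/s.
Total Δv = Δv₁ + Δv₂ = 826.3 m/s.

Δv_total ≈ 826 m/s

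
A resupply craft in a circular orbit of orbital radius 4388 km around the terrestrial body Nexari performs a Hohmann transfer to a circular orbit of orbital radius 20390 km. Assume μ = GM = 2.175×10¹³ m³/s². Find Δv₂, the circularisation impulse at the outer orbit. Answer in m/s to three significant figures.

r₁ = 4388 km = 4.388×10⁶ m.
r₂ = 20390 km = 2.039×10⁷ m.
Transfer ellipse a_t = (r₁ + r₂)/2 = 1.239×10⁷ m.
At r₁: circular v_c1 = √(μ/r₁) = 2226 m/s; transfer-periapsis v_p = √[μ(2/r₁ − 1/a_t)] = 2856 m/s.
At r₂: circular v_c2 = √(μ/r₂) = 1033 m/s; transfer-apoapsis v_a = √[μ(2/r₂ − 1/a_t)] = 614.7 m/s.
Δv₂ = v_c2 − v_a = 418.1 m/s.

Δv ≈ 418 m/s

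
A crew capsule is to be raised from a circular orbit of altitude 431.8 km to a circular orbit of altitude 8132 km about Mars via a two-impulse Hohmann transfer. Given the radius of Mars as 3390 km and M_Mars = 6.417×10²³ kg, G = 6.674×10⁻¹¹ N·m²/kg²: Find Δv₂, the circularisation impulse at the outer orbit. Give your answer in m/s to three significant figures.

Δv ≈ 567 m/s

μ = GM = 6.674×10⁻¹¹ × 6.417×10²³ = 4.283×10¹³ m³/s².
r₁ = 3390 + 431.8 = 3821.8 km = 3.8218×10⁶ m.
r₂ = 3390 + 8132 = 11522 km = 1.1522×10⁷ m.
Transfer ellipse a_t = (r₁ + r₂)/2 = 7.672×10⁶ m.
At r₁: circular v_c1 = √(μ/r₁) = 3348 m/s; transfer-periapsis v_p = √[μ(2/r₁ − 1/a_t)] = 4102 m/s.
At r₂: circular v_c2 = √(μ/r₂) = 1928 m/s; transfer-apoapsis v_a = √[μ(2/r₂ − 1/a_t)] = 1361 m/s.
Δv₂ = v_c2 − v_a = 567.2 m/s.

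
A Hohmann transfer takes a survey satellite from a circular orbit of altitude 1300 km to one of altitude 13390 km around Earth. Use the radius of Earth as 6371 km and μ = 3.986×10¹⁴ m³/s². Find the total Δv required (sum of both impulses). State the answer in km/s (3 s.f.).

r₁ = 6371 + 1300 = 7671.0 km = 7.6710×10⁶ m.
r₂ = 6371 + 13390 = 19761 km = 1.9761×10⁷ m.
Transfer ellipse a_t = (r₁ + r₂)/2 = 1.372×10⁷ m.
At r₁: circular v_c1 = √(μ/r₁) = 7208 m/s; transfer-perigee v_p = √[μ(2/r₁ − 1/a_t)] = 8652 m/s.
Δv₁ = v_p − v_c1 = 1444 m/s.
At r₂: circular v_c2 = √(μ/r₂) = 4491 m/s; transfer-apogee v_a = √[μ(2/r₂ − 1/a_t)] = 3359 m/s.
Δv₂ = v_c2 − v_a = 1132 m/s.
Total Δv = Δv₁ + Δv₂ = 2576 m/s = 2.576 km/s.

Δv_total ≈ 2.58 km/s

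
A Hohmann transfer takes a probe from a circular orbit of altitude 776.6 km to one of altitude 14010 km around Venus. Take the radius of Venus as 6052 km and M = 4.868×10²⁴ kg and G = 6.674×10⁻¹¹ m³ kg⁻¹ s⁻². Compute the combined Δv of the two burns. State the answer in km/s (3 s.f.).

μ = GM = 6.674×10⁻¹¹ × 4.868×10²⁴ = 3.249×10¹⁴ m³/s².
r₁ = 6052 + 776.6 = 6828.6 km = 6.8286×10⁶ m.
r₂ = 6052 + 14010 = 20062 km = 2.0062×10⁷ m.
Transfer ellipse a_t = (r₁ + r₂)/2 = 1.345×10⁷ m.
At r₁: circular v_c1 = √(μ/r₁) = 6898 m/s; transfer-periapsis v_p = √[μ(2/r₁ − 1/a_t)] = 8426 m/s.
Δv₁ = v_p − v_c1 = 1528 m/s.
At r₂: circular v_c2 = √(μ/r₂) = 4024 m/s; transfer-apoapsis v_a = √[μ(2/r₂ − 1/a_t)] = 2868 m/s.
Δv₂ = v_c2 − v_a = 1156 m/s.
Total Δv = Δv₁ + Δv₂ = 2684 m/s = 2.684 km/s.

Δv_total ≈ 2.68 km/s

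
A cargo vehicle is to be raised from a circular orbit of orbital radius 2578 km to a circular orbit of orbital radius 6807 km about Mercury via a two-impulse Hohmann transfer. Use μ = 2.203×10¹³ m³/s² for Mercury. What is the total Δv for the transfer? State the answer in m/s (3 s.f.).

r₁ = 2578 km = 2.578×10⁶ m.
r₂ = 6807 km = 6.807×10⁶ m.
Transfer ellipse a_t = (r₁ + r₂)/2 = 4.692×10⁶ m.
At r₁: circular v_c1 = √(μ/r₁) = 2923 m/s; transfer-periherm v_p = √[μ(2/r₁ − 1/a_t)] = 3521 m/s.
Δv₁ = v_p − v_c1 = 597.6 m/s.
At r₂: circular v_c2 = √(μ/r₂) = 1799 m/s; transfer-apoherm v_a = √[μ(2/r₂ − 1/a_t)] = 1333 m/s.
Δv₂ = v_c2 − v_a = 465.6 m/s.
Total Δv = Δv₁ + Δv₂ = 1063 m/s.

Δv_total ≈ 1060 m/s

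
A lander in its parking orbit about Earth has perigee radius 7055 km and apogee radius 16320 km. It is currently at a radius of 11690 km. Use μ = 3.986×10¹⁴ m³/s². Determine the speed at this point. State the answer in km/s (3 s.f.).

Semi-major axis a = (r_p + r_a)/2 = 11688 km = 1.169×10⁷ m.
Vis-viva: v² = μ(2/r − 1/a) = 3.986×10¹⁴ × (1.711×10⁻⁷ − 8.556×10⁻⁸) = 3.409×10⁷ m²/s².
v = 5839 m/s = 5.839 km/s.

v ≈ 5.84 km/s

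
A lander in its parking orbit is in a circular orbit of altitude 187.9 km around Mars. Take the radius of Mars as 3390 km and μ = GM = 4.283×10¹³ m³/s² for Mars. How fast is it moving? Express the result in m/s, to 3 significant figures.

r = 3390 + 187.9 = 3577.9 km = 3.5779×10⁶ m.
For a circular orbit v = √(μ/r) = √(4.283×10¹³ / 3.578×10⁶) = √(1.197×10⁷) = 3460 m/s.

v ≈ 3460 m/s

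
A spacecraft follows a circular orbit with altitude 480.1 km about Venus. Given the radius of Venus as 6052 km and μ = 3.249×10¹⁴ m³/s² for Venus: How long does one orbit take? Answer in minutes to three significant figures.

T ≈ 97.0 minutes

r = 6052 + 480.1 = 6532.1 km = 6.5321×10⁶ m.
Kepler's third law: T = 2π√(r³/μ) = 2π√((6.532×10⁶)³ / 3.249×10¹⁴).
r³/μ = 8.578×10⁵ s², so T = 2π × 9.262×10² = 5.819×10³ s.
Converting: 5.819×10³ s ÷ 60.00 = 96.99 minutes.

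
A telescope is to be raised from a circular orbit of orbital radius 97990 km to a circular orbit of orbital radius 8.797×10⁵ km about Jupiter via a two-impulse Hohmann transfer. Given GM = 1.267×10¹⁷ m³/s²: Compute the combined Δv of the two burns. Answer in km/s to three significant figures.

Δv_total ≈ 18.9 km/s

r₁ = 97990 km = 9.799×10⁷ m.
r₂ = 8.797×10⁵ km = 8.797×10⁸ m.
Transfer ellipse a_t = (r₁ + r₂)/2 = 4.888×10⁸ m.
At r₁: circular v_c1 = √(μ/r₁) = 35960 m/s; transfer-perijove v_p = √[μ(2/r₁ − 1/a_t)] = 48240 m/s.
Δv₁ = v_p − v_c1 = 12280 m/s.
At r₂: circular v_c2 = √(μ/r₂) = 12000 m/s; transfer-apojove v_a = √[μ(2/r₂ − 1/a_t)] = 5373 m/s.
Δv₂ = v_c2 − v_a = 6628 m/s.
Total Δv = Δv₁ + Δv₂ = 18910 m/s = 18.91 km/s.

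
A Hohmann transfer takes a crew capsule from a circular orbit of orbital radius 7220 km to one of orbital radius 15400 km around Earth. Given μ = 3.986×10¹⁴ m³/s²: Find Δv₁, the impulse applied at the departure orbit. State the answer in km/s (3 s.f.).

r₁ = 7220 km = 7.220×10⁶ m.
r₂ = 15400 km = 1.540×10⁷ m.
Transfer ellipse a_t = (r₁ + r₂)/2 = 1.131×10⁷ m.
At r₁: circular v_c1 = √(μ/r₁) = 7430 m/s; transfer-perigee v_p = √[μ(2/r₁ − 1/a_t)] = 8670 m/s.
Δv₁ = v_p − v_c1 = 1240 m/s.
= 1.240 km/s.

Δv ≈ 1.24 km/s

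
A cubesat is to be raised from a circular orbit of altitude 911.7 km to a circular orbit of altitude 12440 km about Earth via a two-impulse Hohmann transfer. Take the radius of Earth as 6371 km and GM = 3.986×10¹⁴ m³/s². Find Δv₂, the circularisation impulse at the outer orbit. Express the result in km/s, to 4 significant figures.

Δv ≈ 1.164 km/s

r₁ = 6371 + 911.7 = 7282.7 km = 7.2827×10⁶ m.
r₂ = 6371 + 12440 = 18811 km = 1.8811×10⁷ m.
Transfer ellipse a_t = (r₁ + r₂)/2 = 1.305×10⁷ m.
At r₁: circular v_c1 = √(μ/r₁) = 7398 m/s; transfer-perigee v_p = √[μ(2/r₁ − 1/a_t)] = 8883 m/s.
At r₂: circular v_c2 = √(μ/r₂) = 4603 m/s; transfer-apogee v_a = √[μ(2/r₂ − 1/a_t)] = 3439 m/s.
Δv₂ = v_c2 − v_a = 1164 m/s.
= 1.164 km/s.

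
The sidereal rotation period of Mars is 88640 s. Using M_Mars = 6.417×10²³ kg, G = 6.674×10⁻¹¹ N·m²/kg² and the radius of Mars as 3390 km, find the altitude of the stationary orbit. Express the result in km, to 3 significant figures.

μ = GM = 6.674×10⁻¹¹ × 6.417×10²³ = 4.283×10¹³ m³/s².
A synchronous orbit has period T, so by Kepler's third law a = (μT²/4π²)^(1/3).
μT²/4π² = 4.283×10¹³ × (8.864×10⁴)² / 39.48 = 8.524×10²¹ m³.
a = 2.043×10⁷ m = 20427 km.
Altitude h = a − R = 20427 − 3390 = 17037 km.

h_sync ≈ 17000 km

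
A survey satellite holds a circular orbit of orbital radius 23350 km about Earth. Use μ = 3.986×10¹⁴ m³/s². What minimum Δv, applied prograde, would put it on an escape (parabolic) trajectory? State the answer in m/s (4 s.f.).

r = 23350 km = 2.335×10⁷ m.
Circular speed v_c = √(μ/r) = 4132 m/s.
Escape speed v_esc = √(2μ/r) = √2 × v_c = 5843 m/s.
Δv = v_esc − v_c = 1711 m/s.

Δv ≈ 1711 m/s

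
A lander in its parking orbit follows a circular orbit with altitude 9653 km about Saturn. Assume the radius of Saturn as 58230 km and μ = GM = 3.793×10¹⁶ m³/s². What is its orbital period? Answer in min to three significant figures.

r = 58230 + 9653 = 67883 km = 6.7883×10⁷ m.
Kepler's third law: T = 2π√(r³/μ) = 2π√((6.788×10⁷)³ / 3.793×10¹⁶).
r³/μ = 8.247×10⁶ s², so T = 2π × 2.872×10³ = 1.804×10⁴ s.
Converting: 1.804×10⁴ s ÷ 60.00 = 300.7 min.

T ≈ 301 min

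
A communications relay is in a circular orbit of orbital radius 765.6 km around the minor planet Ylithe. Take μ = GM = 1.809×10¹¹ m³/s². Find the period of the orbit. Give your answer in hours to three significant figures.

r = 765.6 km = 7.656×10⁵ m.
Kepler's third law: T = 2π√(r³/μ) = 2π√((7.656×10⁵)³ / 1.809×10¹¹).
r³/μ = 2.481×10⁶ s², so T = 2π × 1.575×10³ = 9.896×10³ s.
Converting: 9.896×10³ s ÷ 3600 = 2.749 hours.

T ≈ 2.75 hours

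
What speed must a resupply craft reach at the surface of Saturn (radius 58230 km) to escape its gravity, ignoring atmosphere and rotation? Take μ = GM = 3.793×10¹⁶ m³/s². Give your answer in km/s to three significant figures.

r = R = 5.823×10⁷ m.
Escape speed v_esc = √(2μ/r) = √(2 × 3.793×10¹⁶ / 5.823×10⁷) = √(1.303×10⁹) = 36090 m/s.
= 36.09 km/s.

v_esc ≈ 36.1 km/s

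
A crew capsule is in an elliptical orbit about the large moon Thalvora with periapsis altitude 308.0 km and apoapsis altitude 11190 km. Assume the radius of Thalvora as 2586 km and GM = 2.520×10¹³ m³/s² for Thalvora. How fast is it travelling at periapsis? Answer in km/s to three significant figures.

v ≈ 3.79 km/s

r_p = 2586 + 308.0 = 2894.0 km = 2.8940×10⁶ m.
r_a = 2586 + 11190 = 13776 km = 1.3776×10⁷ m.
Semi-major axis a = (r_p + r_a)/2 = 8335.0 km = 8.335×10⁶ m.
Vis-viva: v² = μ(2/r − 1/a) = 2.520×10¹³ × (6.911×10⁻⁷ − 1.200×10⁻⁷) = 1.439×10⁷ m²/s².
v = 3794 m/s = 3.794 km/s.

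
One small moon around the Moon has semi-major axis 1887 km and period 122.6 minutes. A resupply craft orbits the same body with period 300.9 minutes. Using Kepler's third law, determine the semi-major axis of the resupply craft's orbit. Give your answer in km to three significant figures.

Kepler's third law: a³ ∝ T², so a₂ = a₁ (T₂/T₁)^(2/3).
T₂/T₁ = 2.454, (T₂/T₁)^(2/3) = 1.820.
a₂ = 1887 × 1.820 = 3433 km.

a₂ ≈ 3430 km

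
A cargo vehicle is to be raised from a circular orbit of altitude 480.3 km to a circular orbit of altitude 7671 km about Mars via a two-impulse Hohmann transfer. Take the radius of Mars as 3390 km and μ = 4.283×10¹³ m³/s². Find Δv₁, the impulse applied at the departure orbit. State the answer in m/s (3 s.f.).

r₁ = 3390 + 480.3 = 3870.3 km = 3.8703×10⁶ m.
r₂ = 3390 + 7671 = 11061 km = 1.1061×10⁷ m.
Transfer ellipse a_t = (r₁ + r₂)/2 = 7.466×10⁶ m.
At r₁: circular v_c1 = √(μ/r₁) = 3327 m/s; transfer-periapsis v_p = √[μ(2/r₁ − 1/a_t)] = 4049 m/s.
Δv₁ = v_p − v_c1 = 722.6 m/s.

Δv ≈ 723 m/s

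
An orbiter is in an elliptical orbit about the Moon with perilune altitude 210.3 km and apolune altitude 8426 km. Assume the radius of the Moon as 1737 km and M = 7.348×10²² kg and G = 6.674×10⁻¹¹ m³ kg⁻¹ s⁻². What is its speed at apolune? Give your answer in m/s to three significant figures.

μ = GM = 6.674×10⁻¹¹ × 7.348×10²² = 4.904×10¹² m³/s².
r_p = 1737 + 210.3 = 1947.3 km = 1.9473×10⁶ m.
r_a = 1737 + 8426 = 10163 km = 1.0163×10⁷ m.
Semi-major axis a = (r_p + r_a)/2 = 6055.1 km = 6.055×10⁶ m.
Vis-viva: v² = μ(2/r − 1/a) = 4.904×10¹² × (1.968×10⁻⁷ − 1.651×10⁻⁷) = 1.552×10⁵ m²/s².
v = 393.9 m/s.

v ≈ 394 m/s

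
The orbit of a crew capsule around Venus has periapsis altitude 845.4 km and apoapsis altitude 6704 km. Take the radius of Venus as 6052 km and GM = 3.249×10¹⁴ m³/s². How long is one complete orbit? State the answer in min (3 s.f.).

T ≈ 179 min

r_p = 6052 + 845.4 = 6897.4 km = 6.8974×10⁶ m.
r_a = 6052 + 6704 = 12756 km = 1.2756×10⁷ m.
Semi-major axis a = (r_p + r_a)/2 = (6897.4 + 12756)/2 = 9826.7 km = 9.827×10⁶ m.
By Kepler's third law T = 2π√(a³/μ) = 2π × 1.709×10³ = 1.074×10⁴ s.
= 179.0 min.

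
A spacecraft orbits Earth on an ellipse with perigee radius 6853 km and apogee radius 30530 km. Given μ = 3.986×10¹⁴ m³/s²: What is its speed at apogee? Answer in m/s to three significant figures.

v ≈ 2190 m/s

Semi-major axis a = (r_p + r_a)/2 = 18692 km = 1.869×10⁷ m.
Vis-viva: v² = μ(2/r − 1/a) = 3.986×10¹⁴ × (6.551×10⁻⁸ − 5.350×10⁻⁸) = 4.787×10⁶ m²/s².
v = 2188 m/s.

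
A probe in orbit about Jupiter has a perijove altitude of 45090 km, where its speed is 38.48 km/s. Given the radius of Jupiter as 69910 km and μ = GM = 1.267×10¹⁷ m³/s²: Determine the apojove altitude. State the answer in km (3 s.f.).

apojove altitude ≈ 1.66×10⁵ km

r_p = 69910 + 45090 = 1.1500×10⁵ km = 1.150×10⁸ m.
Specific energy ε = v²/2 − μ/r = -3.614×10⁸ J/kg, so a = −μ/(2ε) = 1.753×10⁸ m.
The apsides satisfy r_p + r_a = 2a, so the apojove radius is 2a − r_p = 2.356×10⁸ m = 2.3560×10⁵ km.
Apojove altitude = 2.3560×10⁵ − 69910 = 1.6569×10⁵ km.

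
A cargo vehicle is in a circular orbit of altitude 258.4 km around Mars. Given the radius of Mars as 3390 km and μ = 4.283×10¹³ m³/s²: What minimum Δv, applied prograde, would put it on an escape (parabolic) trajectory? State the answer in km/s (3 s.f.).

r = 3390 + 258.4 = 3648.4 km = 3.6484×10⁶ m.
Circular speed v_c = √(μ/r) = 3426 m/s.
Escape speed v_esc = √(2μ/r) = √2 × v_c = 4845 m/s.
Δv = v_esc − v_c = 1419 m/s = 1.419 km/s.

Δv ≈ 1.42 km/s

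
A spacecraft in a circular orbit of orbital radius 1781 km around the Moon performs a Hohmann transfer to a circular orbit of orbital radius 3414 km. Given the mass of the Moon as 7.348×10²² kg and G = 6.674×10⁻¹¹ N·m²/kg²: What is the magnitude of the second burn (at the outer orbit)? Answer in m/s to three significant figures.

Δv ≈ 206 m/s

μ = GM = 6.674×10⁻¹¹ × 7.348×10²² = 4.904×10¹² m³/s².
r₁ = 1781 km = 1.781×10⁶ m.
r₂ = 3414 km = 3.414×10⁶ m.
Transfer ellipse a_t = (r₁ + r₂)/2 = 2.598×10⁶ m.
At r₁: circular v_c1 = √(μ/r₁) = 1659 m/s; transfer-perilune v_p = √[μ(2/r₁ − 1/a_t)] = 1902 m/s.
At r₂: circular v_c2 = √(μ/r₂) = 1199 m/s; transfer-apolune v_a = √[μ(2/r₂ − 1/a_t)] = 992.4 m/s.
Δv₂ = v_c2 − v_a = 206.1 m/s.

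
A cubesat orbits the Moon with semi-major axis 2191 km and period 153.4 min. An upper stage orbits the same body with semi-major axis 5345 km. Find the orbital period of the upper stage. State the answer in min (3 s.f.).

Kepler's third law: T² ∝ a³, so T₂ = T₁ (a₂/a₁)^(3/2).
a₂/a₁ = 2.440, (a₂/a₁)^(3/2) = 3.810.
T₂ = 153.4 × 3.810 = 584.5 min.

T₂ ≈ 584 min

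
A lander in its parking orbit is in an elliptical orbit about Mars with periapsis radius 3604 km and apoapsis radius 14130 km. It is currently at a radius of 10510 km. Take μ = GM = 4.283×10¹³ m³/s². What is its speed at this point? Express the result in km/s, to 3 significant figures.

Semi-major axis a = (r_p + r_a)/2 = 8867.0 km = 8.867×10⁶ m.
Vis-viva: v² = μ(2/r − 1/a) = 4.283×10¹³ × (1.903×10⁻⁷ − 1.128×10⁻⁷) = 3.320×10⁶ m²/s².
v = 1822 m/s = 1.822 km/s.

v ≈ 1.82 km/s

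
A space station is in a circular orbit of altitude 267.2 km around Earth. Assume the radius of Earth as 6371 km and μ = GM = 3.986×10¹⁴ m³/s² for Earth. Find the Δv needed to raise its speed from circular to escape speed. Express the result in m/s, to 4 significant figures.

r = 6371 + 267.2 = 6638.2 km = 6.6382×10⁶ m.
Circular speed v_c = √(μ/r) = 7749 m/s.
Escape speed v_esc = √(2μ/r) = √2 × v_c = 10960 m/s.
Δv = v_esc − v_c = 3210 m/s.

Δv ≈ 3210 m/s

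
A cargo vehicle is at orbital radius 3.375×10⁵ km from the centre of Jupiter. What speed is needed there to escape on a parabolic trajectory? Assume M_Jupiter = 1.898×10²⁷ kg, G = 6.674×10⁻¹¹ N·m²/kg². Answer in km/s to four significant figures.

v_esc ≈ 27.40 km/s

μ = GM = 6.674×10⁻¹¹ × 1.898×10²⁷ = 1.267×10¹⁷ m³/s².
r = 3.375×10⁵ km = 3.375×10⁸ m.
Escape speed v_esc = √(2μ/r) = √(2 × 1.267×10¹⁷ / 3.375×10⁸) = √(7.507×10⁸) = 27400 m/s.
= 27.40 km/s.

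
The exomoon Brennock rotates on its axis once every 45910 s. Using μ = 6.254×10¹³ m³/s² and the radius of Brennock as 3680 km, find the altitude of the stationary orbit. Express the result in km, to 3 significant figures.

A synchronous orbit has period T, so by Kepler's third law a = (μT²/4π²)^(1/3).
μT²/4π² = 6.254×10¹³ × (4.591×10⁴)² / 39.48 = 3.339×10²¹ m³.
a = 1.495×10⁷ m = 14946 km.
Altitude h = a − R = 14946 − 3680 = 11266 km.

h_sync ≈ 11300 km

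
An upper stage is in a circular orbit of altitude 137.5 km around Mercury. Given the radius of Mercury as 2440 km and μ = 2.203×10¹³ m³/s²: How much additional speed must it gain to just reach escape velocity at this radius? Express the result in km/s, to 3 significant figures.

r = 2440 + 137.5 = 2577.5 km = 2.5775×10⁶ m.
Circular speed v_c = √(μ/r) = 2924 m/s.
Escape speed v_esc = √(2μ/r) = √2 × v_c = 4134 m/s.
Δv = v_esc − v_c = 1211 m/s = 1.211 km/s.

Δv ≈ 1.21 km/s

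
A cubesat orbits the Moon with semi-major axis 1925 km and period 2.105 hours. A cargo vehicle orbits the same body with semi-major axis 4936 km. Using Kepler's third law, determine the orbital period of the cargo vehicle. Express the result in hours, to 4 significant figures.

Kepler's third law: T² ∝ a³, so T₂ = T₁ (a₂/a₁)^(3/2).
a₂/a₁ = 2.564, (a₂/a₁)^(3/2) = 4.106.
T₂ = 2.105 × 4.106 = 8.643 hours.

T₂ ≈ 8.643 hours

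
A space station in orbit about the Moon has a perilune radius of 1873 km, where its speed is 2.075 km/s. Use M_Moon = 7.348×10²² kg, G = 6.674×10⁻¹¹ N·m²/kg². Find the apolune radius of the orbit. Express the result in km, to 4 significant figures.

μ = GM = 6.674×10⁻¹¹ × 7.348×10²² = 4.904×10¹² m³/s².
r_p = 1.873×10⁶ m.
Specific energy ε = v²/2 − μ/r = -4.655×10⁵ J/kg, so a = −μ/(2ε) = 5.268×10⁶ m.
The apsides satisfy r_p + r_a = 2a, so the apolune radius is 2a − r_p = 8.663×10⁶ m = 8662.6 km.

apolune radius ≈ 8663 km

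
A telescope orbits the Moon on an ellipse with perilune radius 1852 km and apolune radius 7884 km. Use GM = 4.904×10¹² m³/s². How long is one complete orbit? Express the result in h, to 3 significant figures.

T ≈ 8.47 h

Semi-major axis a = (r_p + r_a)/2 = (1852.0 + 7884.0)/2 = 4868.0 km = 4.868×10⁶ m.
By Kepler's third law T = 2π√(a³/μ) = 2π × 4.850×10³ = 3.047×10⁴ s.
= 8.465 h.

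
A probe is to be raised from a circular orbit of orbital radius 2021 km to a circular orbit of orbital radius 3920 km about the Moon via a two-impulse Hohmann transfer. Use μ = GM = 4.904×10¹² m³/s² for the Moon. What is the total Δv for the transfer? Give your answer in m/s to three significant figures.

Δv_total ≈ 428 m/s

r₁ = 2021 km = 2.021×10⁶ m.
r₂ = 3920 km = 3.920×10⁶ m.
Transfer ellipse a_t = (r₁ + r₂)/2 = 2.970×10⁶ m.
At r₁: circular v_c1 = √(μ/r₁) = 1558 m/s; transfer-perilune v_p = √[μ(2/r₁ − 1/a_t)] = 1789 m/s.
Δv₁ = v_p − v_c1 = 231.7 m/s.
At r₂: circular v_c2 = √(μ/r₂) = 1118 m/s; transfer-apolune v_a = √[μ(2/r₂ − 1/a_t)] = 922.6 m/s.
Δv₂ = v_c2 − v_a = 195.9 m/s.
Total Δv = Δv₁ + Δv₂ = 427.6 m/s.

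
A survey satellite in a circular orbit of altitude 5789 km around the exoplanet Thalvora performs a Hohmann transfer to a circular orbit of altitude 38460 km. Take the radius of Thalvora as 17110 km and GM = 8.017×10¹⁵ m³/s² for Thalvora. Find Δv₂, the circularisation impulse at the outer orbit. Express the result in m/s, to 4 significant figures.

r₁ = 17110 + 5789 = 22899 km = 2.2899×10⁷ m.
r₂ = 17110 + 38460 = 55570 km = 5.5570×10⁷ m.
Transfer ellipse a_t = (r₁ + r₂)/2 = 3.923×10⁷ m.
At r₁: circular v_c1 = √(μ/r₁) = 18710 m/s; transfer-periapsis v_p = √[μ(2/r₁ − 1/a_t)] = 22270 m/s.
At r₂: circular v_c2 = √(μ/r₂) = 12010 m/s; transfer-apoapsis v_a = √[μ(2/r₂ − 1/a_t)] = 9176 m/s.
Δv₂ = v_c2 − v_a = 2835 m/s.

Δv ≈ 2835 m/s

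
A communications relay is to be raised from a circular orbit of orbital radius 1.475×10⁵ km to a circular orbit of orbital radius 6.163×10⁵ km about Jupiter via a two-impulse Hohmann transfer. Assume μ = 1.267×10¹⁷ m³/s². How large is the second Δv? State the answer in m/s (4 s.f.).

r₁ = 1.475×10⁵ km = 1.475×10⁸ m.
r₂ = 6.163×10⁵ km = 6.163×10⁸ m.
Transfer ellipse a_t = (r₁ + r₂)/2 = 3.819×10⁸ m.
At r₁: circular v_c1 = √(μ/r₁) = 29310 m/s; transfer-perijove v_p = √[μ(2/r₁ − 1/a_t)] = 37230 m/s.
At r₂: circular v_c2 = √(μ/r₂) = 14340 m/s; transfer-apojove v_a = √[μ(2/r₂ − 1/a_t)] = 8911 m/s.
Δv₂ = v_c2 − v_a = 5427 m/s.

Δv ≈ 5427 m/s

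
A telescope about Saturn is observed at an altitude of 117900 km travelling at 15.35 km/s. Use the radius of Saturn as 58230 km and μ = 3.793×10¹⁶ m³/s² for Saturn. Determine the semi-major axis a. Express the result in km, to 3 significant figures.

a ≈ 1.94×10⁵ km

r = 58230 + 117900 = 1.7613×10⁵ km = 1.761×10⁸ m.
Specific orbital energy ε = v²/2 − μ/r = (15350)²/2 − 3.793×10¹⁶/1.761×10⁸ = -9.754×10⁷ J/kg.
Since ε = −μ/(2a), a = −μ/(2ε) = 1.944×10⁸ m = 1.9443×10⁵ km.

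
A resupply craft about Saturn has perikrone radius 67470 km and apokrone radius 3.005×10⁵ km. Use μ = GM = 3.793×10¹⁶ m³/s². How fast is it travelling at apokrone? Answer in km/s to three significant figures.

Semi-major axis a = (r_p + r_a)/2 = 1.8398×10⁵ km = 1.840×10⁸ m.
Vis-viva: v² = μ(2/r − 1/a) = 3.793×10¹⁶ × (6.656×10⁻⁹ − 5.435×10⁻⁹) = 4.629×10⁷ m²/s².
v = 6804 m/s = 6.804 km/s.

v ≈ 6.80 km/s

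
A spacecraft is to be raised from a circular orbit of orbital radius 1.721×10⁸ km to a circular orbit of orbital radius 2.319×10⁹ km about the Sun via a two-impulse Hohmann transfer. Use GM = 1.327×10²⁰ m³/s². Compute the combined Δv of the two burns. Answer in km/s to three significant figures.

r₁ = 1.721×10⁸ km = 1.721×10¹¹ m.
r₂ = 2.319×10⁹ km = 2.319×10¹² m.
Transfer ellipse a_t = (r₁ + r₂)/2 = 1.246×10¹² m.
At r₁: circular v_c1 = √(μ/r₁) = 27770 m/s; transfer-perihelion v_p = √[μ(2/r₁ − 1/a_t)] = 37890 m/s.
Δv₁ = v_p − v_c1 = 10120 m/s.
At r₂: circular v_c2 = √(μ/r₂) = 7565 m/s; transfer-aphelion v_a = √[μ(2/r₂ − 1/a_t)] = 2812 m/s.
Δv₂ = v_c2 − v_a = 4753 m/s.
Total Δv = Δv₁ + Δv₂ = 14870 m/s = 14.87 km/s.

Δv_total ≈ 14.9 km/s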